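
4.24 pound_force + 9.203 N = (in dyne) 2.806e+06. Check: 1 pound_force = 4.4482216 N, so 4.24 pound_force = 4.24 * 4.4482216 = 18.86046 N. 9.203 N is already in N. Sum: 18.86046 + 9.203 = 28.06346 N. 1 dyne = 1e-05 N, so 28.06346 N = 28.06346 / 1e-05 = 2806346 dyne ≈ 2.806e+06 dyne (4 s.f.).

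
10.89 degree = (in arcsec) 3.92e+04. Check: 1 degree = 0.017453293 rad, so 10.89 degree = 10.89 * 0.017453293 = 0.19006636 rad. 1 arcsec = 4.8481368e-06 rad, so 0.19006636 rad = 0.19006636 / 4.8481368e-06 = 39204 arcsec ≈ 3.92e+04 arcsec (4 s.f.).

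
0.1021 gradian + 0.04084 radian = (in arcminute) 145.9. Check: 1 gradian = 0.015707963 rad, so 0.1021 gradian = 0.1021 * 0.015707963 = 0.001603783 rad. 0.04084 radian = 0.04084 rad. Sum: 0.001603783 + 0.04084 = 0.042443783 rad. 1 arcminute = 0.00029088821 rad, so 0.042443783 rad = 0.042443783 / 0.00029088821 = 145.91098 arcminute ≈ 145.9 arcminute (4 s.f.).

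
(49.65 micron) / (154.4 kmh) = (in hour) 1 micron = 1e-06 m, so 49.65 micron = 49.65 * 1e-06 = 4.965e-05 m. 1 kmh = 0.27777778 m/s, so 154.4 kmh = 154.4 * 0.27777778 = 42.888889 m/s. Combine: 4.965e-05 m / 42.888889 m/s = 1.1576425e-06 s. 1 hour = 3600 s, so 1.1576425e-06 s = 1.1576425e-06 / 3600 = 3.2156736e-10 hour ≈ 3.216e-10 hour (4 s.f.). Final answer: 3.216e-10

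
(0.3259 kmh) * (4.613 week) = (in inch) 9.944e+06. Check: 1 kmh = 0.27777778 m/s, so 0.3259 kmh = 0.3259 * 0.27777778 = 0.090527778 m/s. 1 week = 604800 s, so 4.613 week = 4.613 * 604800 = 2789942.4 s. Combine: 0.090527778 m/s * 2789942.4 s = 252567.29 m. 1 inch = 0.0254 m, so 252567.29 m = 252567.29 / 0.0254 = 9943593.9 inch ≈ 9.944e+06 inch (4 s.f.).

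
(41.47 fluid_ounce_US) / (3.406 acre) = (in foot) 2.919e-07. Check: 1 fluid_ounce_US = 2.957353e-05 m^3, so 41.47 fluid_ounce_US = 41.47 * 2.957353e-05 = 0.0012264143 m^3. 1 acre = 4046.8564 m^2, so 3.406 acre = 3.406 * 4046.8564 = 13783.593 m^2. Combine: 0.0012264143 m^3 / 13783.593 m^2 = 8.8976385e-08 m. 1 foot = 0.3048 m, so 8.8976385e-08 m = 8.8976385e-08 / 0.3048 = 2.9191727e-07 foot ≈ 2.919e-07 foot (4 s.f.).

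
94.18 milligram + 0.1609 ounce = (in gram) 4.656. Check: 1 milligram = 1e-06 kg, so 94.18 milligram = 94.18 * 1e-06 = 9.418e-05 kg. 1 ounce = 0.028349523 kg, so 0.1609 ounce = 0.1609 * 0.028349523 = 0.0045614383 kg. Sum: 9.418e-05 + 0.0045614383 = 0.0046556183 kg. 1 gram = 0.001 kg, so 0.0046556183 kg = 0.0046556183 / 0.001 = 4.6556183 gram ≈ 4.656 gram (4 s.f.).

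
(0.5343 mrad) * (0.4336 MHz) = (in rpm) 2212. Check: 1 mrad = 0.001 rad, so 0.5343 mrad = 0.5343 * 0.001 = 0.0005343 rad. 1 MHz = 1000000 Hz, so 0.4336 MHz = 0.4336 * 1000000 = 433600 Hz. Combine: 0.0005343 rad * 433600 Hz = 231.67248 rad/s. 1 rpm = 0.10471976 rad/s, so 231.67248 rad/s = 231.67248 / 0.10471976 = 2212.3092 rpm ≈ 2212 rpm (4 s.f.).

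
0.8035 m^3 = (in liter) 1 liter = 0.001 m^3, so 0.8035 m^3 = 0.8035 / 0.001 = 803.5 liter. Final answer: 803.5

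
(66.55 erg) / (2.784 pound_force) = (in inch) 2.116e-05. Check: 1 erg = 1e-07 J, so 66.55 erg = 66.55 * 1e-07 = 6.655e-06 J. 1 pound_force = 4.4482216 N, so 2.784 pound_force = 2.784 * 4.4482216 = 12.383849 N. Combine: 6.655e-06 J / 12.383849 N = 5.373935e-07 m. 1 inch = 0.0254 m, so 5.373935e-07 m = 5.373935e-07 / 0.0254 = 2.1157225e-05 inch ≈ 2.116e-05 inch (4 s.f.).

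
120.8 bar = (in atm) 119.2. Check: 1 bar = 100000 Pa, so 120.8 bar = 120.8 * 100000 = 12080000 Pa. 1 atm = 101325 Pa, so 12080000 Pa = 12080000 / 101325 = 119.22033 atm ≈ 119.2 atm (4 s.f.).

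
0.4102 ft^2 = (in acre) 9.417e-06. Check: 1 ft^2 = 0.09290304 m^2, so 0.4102 ft^2 = 0.4102 * 0.09290304 = 0.038108827 m^2. 1 acre = 4046.8564 m^2, so 0.038108827 m^2 = 0.038108827 / 4046.8564 = 9.4168962e-06 acre ≈ 9.417e-06 acre (4 s.f.).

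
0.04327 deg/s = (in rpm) 1 deg/s = 0.017453293 rad/s, so 0.04327 deg/s = 0.04327 * 0.017453293 = 0.00075520397 rad/s. 1 rpm = 0.10471976 rad/s, so 0.00075520397 rad/s = 0.00075520397 / 0.10471976 = 0.0072116667 rpm ≈ 0.007212 rpm (4 s.f.). Final answer: 0.007212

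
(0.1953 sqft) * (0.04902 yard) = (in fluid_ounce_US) 1 sqft = 0.09290304 m^2, so 0.1953 sqft = 0.1953 * 0.09290304 = 0.018143964 m^2. 1 yard = 0.9144 m, so 0.04902 yard = 0.04902 * 0.9144 = 0.044823888 m. Combine: 0.018143964 m^2 * 0.044823888 m = 0.000813283 m^3. 1 fluid_ounce_US = 2.957353e-05 m^3, so 0.000813283 m^3 = 0.000813283 / 2.957353e-05 = 27.50037 fluid_ounce_US ≈ 27.5 fluid_ounce_US (4 s.f.). Final answer: 27.5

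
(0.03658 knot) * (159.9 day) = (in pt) 1 knot = 0.51444444 m/s, so 0.03658 knot = 0.03658 * 0.51444444 = 0.018818378 m/s. 1 day = 86400 s, so 159.9 day = 159.9 * 86400 = 13815360 s. Combine: 0.018818378 m/s * 13815360 s = 259982.66 m. 1 pt = 0.00035277778 m, so 259982.66 m = 259982.66 / 0.00035277778 = 7.3695873e+08 pt ≈ 7.37e+08 pt (4 s.f.). Final answer: 7.37e+08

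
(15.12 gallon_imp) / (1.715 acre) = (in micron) 9.904. Check: 1 gallon_imp = 0.00454609 m^3, so 15.12 gallon_imp = 15.12 * 0.00454609 = 0.068736881 m^3. 1 acre = 4046.8564 m^2, so 1.715 acre = 1.715 * 4046.8564 = 6940.3588 m^2. Combine: 0.068736881 m^3 / 6940.3588 m^2 = 9.9039377e-06 m. 1 micron = 1e-06 m, so 9.9039377e-06 m = 9.9039377e-06 / 1e-06 = 9.9039377 micron ≈ 9.904 micron (4 s.f.).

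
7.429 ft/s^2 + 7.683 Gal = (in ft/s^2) 1 ft/s^2 = 0.3048 m/s^2, so 7.429 ft/s^2 = 7.429 * 0.3048 = 2.2643592 m/s^2. 1 Gal = 0.01 m/s^2, so 7.683 Gal = 7.683 * 0.01 = 0.07683 m/s^2. Sum: 2.2643592 + 0.07683 = 2.3411892 m/s^2. 1 ft/s^2 = 0.3048 m/s^2, so 2.3411892 m/s^2 = 2.3411892 / 0.3048 = 7.6810669 ft/s^2 ≈ 7.681 ft/s^2 (4 s.f.). Final answer: 7.681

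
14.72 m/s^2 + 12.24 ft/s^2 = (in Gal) 14.72 m/s^2 is already in m/s^2. 1 ft/s^2 = 0.3048 m/s^2, so 12.24 ft/s^2 = 12.24 * 0.3048 = 3.730752 m/s^2. Sum: 14.72 + 3.730752 = 18.450752 m/s^2. 1 Gal = 0.01 m/s^2, so 18.450752 m/s^2 = 18.450752 / 0.01 = 1845.0752 Gal ≈ 1845 Gal (4 s.f.). Final answer: 1845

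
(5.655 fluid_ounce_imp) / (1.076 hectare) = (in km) 1.493e-11. Check: 1 fluid_ounce_imp = 2.8413063e-05 m^3, so 5.655 fluid_ounce_imp = 5.655 * 2.8413063e-05 = 0.00016067587 m^3. 1 hectare = 10000 m^2, so 1.076 hectare = 1.076 * 10000 = 10760 m^2. Combine: 0.00016067587 m^3 / 10760 m^2 = 1.4932702e-08 m. 1 km = 1000 m, so 1.4932702e-08 m = 1.4932702e-08 / 1000 = 1.4932702e-11 km ≈ 1.493e-11 km (4 s.f.).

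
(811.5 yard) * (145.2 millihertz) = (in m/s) 1 yard = 0.9144 m, so 811.5 yard = 811.5 * 0.9144 = 742.0356 m. 1 millihertz = 0.001 Hz, so 145.2 millihertz = 145.2 * 0.001 = 0.1452 Hz. Combine: 742.0356 m * 0.1452 Hz = 107.74357 m/s. Result: 107.74357 m/s ≈ 107.7 m/s (4 s.f.). Final answer: 107.7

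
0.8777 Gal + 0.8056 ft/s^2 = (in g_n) 0.02593. Check: 1 Gal = 0.01 m/s^2, so 0.8777 Gal = 0.8777 * 0.01 = 0.008777 m/s^2. 1 ft/s^2 = 0.3048 m/s^2, so 0.8056 ft/s^2 = 0.8056 * 0.3048 = 0.24554688 m/s^2. Sum: 0.008777 + 0.24554688 = 0.25432388 m/s^2. 1 g_n = 9.80665 m/s^2, so 0.25432388 m/s^2 = 0.25432388 / 9.80665 = 0.025933818 g_n ≈ 0.02593 g_n (4 s.f.).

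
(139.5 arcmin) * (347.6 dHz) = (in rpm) 1 arcmin = 0.00029088821 rad, so 139.5 arcmin = 139.5 * 0.00029088821 = 0.040578905 rad. 1 dHz = 0.1 Hz, so 347.6 dHz = 347.6 * 0.1 = 34.76 Hz. Combine: 0.040578905 rad * 34.76 Hz = 1.4105227 rad/s. 1 rpm = 0.10471976 rad/s, so 1.4105227 rad/s = 1.4105227 / 0.10471976 = 13.4695 rpm ≈ 13.47 rpm (4 s.f.). Final answer: 13.47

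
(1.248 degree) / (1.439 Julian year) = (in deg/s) 1 degree = 0.017453293 rad, so 1.248 degree = 1.248 * 0.017453293 = 0.021781709 rad. 1 Julian year = 31557600 s, so 1.439 Julian year = 1.439 * 31557600 = 45411386 s. Combine: 0.021781709 rad / 45411386 s = 4.7965303e-10 rad/s. 1 deg/s = 0.017453293 rad/s, so 4.7965303e-10 rad/s = 4.7965303e-10 / 0.017453293 = 2.7482094e-08 deg/s ≈ 2.748e-08 deg/s (4 s.f.). Final answer: 2.748e-08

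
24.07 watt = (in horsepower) 24.07 watt = 24.07 W. 1 horsepower = 745.69987 W, so 24.07 W = 24.07 / 745.69987 = 0.032278402 horsepower ≈ 0.03228 horsepower (4 s.f.). Final answer: 0.03228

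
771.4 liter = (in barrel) 4.852. Check: 1 liter = 0.001 m^3, so 771.4 liter = 771.4 * 0.001 = 0.7714 m^3. 1 barrel = 0.15898729 m^3, so 0.7714 m^3 = 0.7714 / 0.15898729 = 4.85196 barrel ≈ 4.852 barrel (4 s.f.).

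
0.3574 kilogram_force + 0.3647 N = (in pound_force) 1 kilogram_force = 9.80665 N, so 0.3574 kilogram_force = 0.3574 * 9.80665 = 3.5048967 N. 0.3647 N is already in N. Sum: 3.5048967 + 0.3647 = 3.8695967 N. 1 pound_force = 4.4482216 N, so 3.8695967 N = 3.8695967 / 4.4482216 = 0.86991995 pound_force ≈ 0.8699 pound_force (4 s.f.). Final answer: 0.8699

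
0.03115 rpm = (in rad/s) 1 rpm = 0.10471976 rad/s, so 0.03115 rpm = 0.03115 * 0.10471976 = 0.0032620204 rad/s. Result: 0.0032620204 rad/s ≈ 0.003262 rad/s (4 s.f.). Final answer: 0.003262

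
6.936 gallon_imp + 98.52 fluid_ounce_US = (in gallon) 1 gallon_imp = 0.00454609 m^3, so 6.936 gallon_imp = 6.936 * 0.00454609 = 0.03153168 m^3. 1 fluid_ounce_US = 2.957353e-05 m^3, so 98.52 fluid_ounce_US = 98.52 * 2.957353e-05 = 0.0029135841 m^3. Sum: 0.03153168 + 0.0029135841 = 0.034445264 m^3. 1 gallon = 0.0037854118 m^3, so 0.034445264 m^3 = 0.034445264 / 0.0037854118 = 9.0994762 gallon ≈ 9.099 gallon (4 s.f.). Final answer: 9.099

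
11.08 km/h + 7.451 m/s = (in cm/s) 1 km/h = 0.27777778 m/s, so 11.08 km/h = 11.08 * 0.27777778 = 3.0777778 m/s. 7.451 m/s is already in m/s. Sum: 3.0777778 + 7.451 = 10.528778 m/s. 1 cm/s = 0.01 m/s, so 10.528778 m/s = 10.528778 / 0.01 = 1052.8778 cm/s ≈ 1053 cm/s (4 s.f.). Final answer: 1053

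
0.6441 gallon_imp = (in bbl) 1 gallon_imp = 0.00454609 m^3, so 0.6441 gallon_imp = 0.6441 * 0.00454609 = 0.0029281366 m^3. 1 bbl = 0.15898729 m^3, so 0.0029281366 m^3 = 0.0029281366 / 0.15898729 = 0.018417425 bbl ≈ 0.01842 bbl (4 s.f.). Final answer: 0.01842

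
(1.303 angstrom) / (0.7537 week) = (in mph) 1 angstrom = 1e-10 m, so 1.303 angstrom = 1.303 * 1e-10 = 1.303e-10 m. 1 week = 604800 s, so 0.7537 week = 0.7537 * 604800 = 455837.76 s. Combine: 1.303e-10 m / 455837.76 s = 2.8584732e-16 m/s. 1 mph = 0.44704 m/s, so 2.8584732e-16 m/s = 2.8584732e-16 / 0.44704 = 6.3942223e-16 mph ≈ 6.394e-16 mph (4 s.f.). Final answer: 6.394e-16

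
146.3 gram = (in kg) 0.1463. Check: 1 gram = 0.001 kg, so 146.3 gram = 146.3 * 0.001 = 0.1463 kg. Result: 0.1463 kg.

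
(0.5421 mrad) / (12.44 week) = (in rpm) 1 mrad = 0.001 rad, so 0.5421 mrad = 0.5421 * 0.001 = 0.0005421 rad. 1 week = 604800 s, so 12.44 week = 12.44 * 604800 = 7523712 s. Combine: 0.0005421 rad / 7523712 s = 7.20522e-11 rad/s. 1 rpm = 0.10471976 rad/s, so 7.20522e-11 rad/s = 7.20522e-11 / 0.10471976 = 6.8804783e-10 rpm ≈ 6.88e-10 rpm (4 s.f.). Final answer: 6.88e-10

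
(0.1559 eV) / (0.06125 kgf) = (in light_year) 1 eV = 1.6021766e-19 J, so 0.1559 eV = 0.1559 * 1.6021766e-19 = 2.4977934e-20 J. 1 kgf = 9.80665 N, so 0.06125 kgf = 0.06125 * 9.80665 = 0.60065731 N. Combine: 2.4977934e-20 J / 0.60065731 N = 4.1584333e-20 m. 1 light_year = 9.4607305e+15 m, so 4.1584333e-20 m = 4.1584333e-20 / 9.4607305e+15 = 4.3954675e-36 light_year ≈ 4.395e-36 light_year (4 s.f.). Final answer: 4.395e-36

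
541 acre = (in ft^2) 1 acre = 4046.8564 m^2, so 541 acre = 541 * 4046.8564 = 2189349.3 m^2. 1 ft^2 = 0.09290304 m^2, so 2189349.3 m^2 = 2189349.3 / 0.09290304 = 23565960 ft^2 ≈ 2.357e+07 ft^2 (4 s.f.). Final answer: 2.357e+07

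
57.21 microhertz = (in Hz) 5.721e-05. Check: 1 microhertz = 1e-06 Hz, so 57.21 microhertz = 57.21 * 1e-06 = 5.721e-05 Hz. Result: 5.721e-05 Hz.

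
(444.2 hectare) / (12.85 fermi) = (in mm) 1 hectare = 10000 m^2, so 444.2 hectare = 444.2 * 10000 = 4442000 m^2. 1 fermi = 1e-15 m, so 12.85 fermi = 12.85 * 1e-15 = 1.285e-14 m. Combine: 4442000 m^2 / 1.285e-14 m = 3.4568093e+20 m. 1 mm = 0.001 m, so 3.4568093e+20 m = 3.4568093e+20 / 0.001 = 3.4568093e+23 mm ≈ 3.457e+23 mm (4 s.f.). Final answer: 3.457e+23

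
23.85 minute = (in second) 1 minute = 60 s, so 23.85 minute = 23.85 * 60 = 1431 s. 1431 s = 1431 second. Final answer: 1431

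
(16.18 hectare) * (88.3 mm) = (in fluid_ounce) 1 hectare = 10000 m^2, so 16.18 hectare = 16.18 * 10000 = 161800 m^2. 1 mm = 0.001 m, so 88.3 mm = 88.3 * 0.001 = 0.0883 m. Combine: 161800 m^2 * 0.0883 m = 14286.94 m^3. 1 fluid_ounce = 2.957353e-05 m^3, so 14286.94 m^3 = 14286.94 / 2.957353e-05 = 4.8309891e+08 fluid_ounce ≈ 4.831e+08 fluid_ounce (4 s.f.). Final answer: 4.831e+08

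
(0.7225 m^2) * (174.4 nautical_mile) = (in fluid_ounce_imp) 0.7225 m^2 is already in m^2. 1 nautical_mile = 1852 m, so 174.4 nautical_mile = 174.4 * 1852 = 322988.8 m. Combine: 0.7225 m^2 * 322988.8 m = 233359.41 m^3. 1 fluid_ounce_imp = 2.8413063e-05 m^3, so 233359.41 m^3 = 233359.41 / 2.8413063e-05 = 8.213103e+09 fluid_ounce_imp ≈ 8.213e+09 fluid_ounce_imp (4 s.f.). Final answer: 8.213e+09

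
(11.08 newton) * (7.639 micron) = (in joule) 8.464e-05. Check: 11.08 newton = 11.08 N. 1 micron = 1e-06 m, so 7.639 micron = 7.639 * 1e-06 = 7.639e-06 m. Combine: 11.08 N * 7.639e-06 m = 8.464012e-05 J. 8.464012e-05 J = 8.464012e-05 joule ≈ 8.464e-05 joule (4 s.f.).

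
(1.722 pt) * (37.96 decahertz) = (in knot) 1 pt = 0.00035277778 m, so 1.722 pt = 1.722 * 0.00035277778 = 0.00060748333 m. 1 decahertz = 10 Hz, so 37.96 decahertz = 37.96 * 10 = 379.6 Hz. Combine: 0.00060748333 m * 379.6 Hz = 0.23060067 m/s. 1 knot = 0.51444444 m/s, so 0.23060067 m/s = 0.23060067 / 0.51444444 = 0.44825185 knot ≈ 0.4483 knot (4 s.f.). Final answer: 0.4483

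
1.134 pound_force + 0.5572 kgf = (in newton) 1 pound_force = 4.4482216 N, so 1.134 pound_force = 1.134 * 4.4482216 = 5.0442833 N. 1 kgf = 9.80665 N, so 0.5572 kgf = 0.5572 * 9.80665 = 5.4642654 N. Sum: 5.0442833 + 5.4642654 = 10.508549 N. 10.508549 N = 10.508549 newton ≈ 10.51 newton (4 s.f.). Final answer: 10.51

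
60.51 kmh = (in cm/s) 1681. Check: 1 kmh = 0.27777778 m/s, so 60.51 kmh = 60.51 * 0.27777778 = 16.808333 m/s. 1 cm/s = 0.01 m/s, so 16.808333 m/s = 16.808333 / 0.01 = 1680.8333 cm/s ≈ 1681 cm/s (4 s.f.).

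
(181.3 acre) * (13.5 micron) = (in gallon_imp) 2179. Check: 1 acre = 4046.8564 m^2, so 181.3 acre = 181.3 * 4046.8564 = 733695.07 m^2. 1 micron = 1e-06 m, so 13.5 micron = 13.5 * 1e-06 = 1.35e-05 m. Combine: 733695.07 m^2 * 1.35e-05 m = 9.9048834 m^3. 1 gallon_imp = 0.00454609 m^3, so 9.9048834 m^3 = 9.9048834 / 0.00454609 = 2178.7698 gallon_imp ≈ 2179 gallon_imp (4 s.f.).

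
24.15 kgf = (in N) 1 kgf = 9.80665 N, so 24.15 kgf = 24.15 * 9.80665 = 236.8306 N. Result: 236.8306 N ≈ 236.8 N (4 s.f.). Final answer: 236.8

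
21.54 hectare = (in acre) 1 hectare = 10000 m^2, so 21.54 hectare = 21.54 * 10000 = 215400 m^2. 1 acre = 4046.8564 m^2, so 215400 m^2 = 215400 / 4046.8564 = 53.226499 acre ≈ 53.23 acre (4 s.f.). Final answer: 53.23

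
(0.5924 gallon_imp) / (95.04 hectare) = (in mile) 1 gallon_imp = 0.00454609 m^3, so 0.5924 gallon_imp = 0.5924 * 0.00454609 = 0.0026931037 m^3. 1 hectare = 10000 m^2, so 95.04 hectare = 95.04 * 10000 = 950400 m^2. Combine: 0.0026931037 m^3 / 950400 m^2 = 2.8336529e-09 m. 1 mile = 1609.344 m, so 2.8336529e-09 m = 2.8336529e-09 / 1609.344 = 1.7607503e-12 mile ≈ 1.761e-12 mile (4 s.f.). Final answer: 1.761e-12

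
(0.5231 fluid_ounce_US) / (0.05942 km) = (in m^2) 2.603e-07. Check: 1 fluid_ounce_US = 2.957353e-05 m^3, so 0.5231 fluid_ounce_US = 0.5231 * 2.957353e-05 = 1.5469913e-05 m^3. 1 km = 1000 m, so 0.05942 km = 0.05942 * 1000 = 59.42 m. Combine: 1.5469913e-05 m^3 / 59.42 m = 2.6034859e-07 m^2. Result: 2.6034859e-07 m^2 ≈ 2.603e-07 m^2 (4 s.f.).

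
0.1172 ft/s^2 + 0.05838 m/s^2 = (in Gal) 1 ft/s^2 = 0.3048 m/s^2, so 0.1172 ft/s^2 = 0.1172 * 0.3048 = 0.03572256 m/s^2. 0.05838 m/s^2 is already in m/s^2. Sum: 0.03572256 + 0.05838 = 0.09410256 m/s^2. 1 Gal = 0.01 m/s^2, so 0.09410256 m/s^2 = 0.09410256 / 0.01 = 9.410256 Gal ≈ 9.41 Gal (4 s.f.). Final answer: 9.41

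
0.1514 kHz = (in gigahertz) 1 kHz = 1000 Hz, so 0.1514 kHz = 0.1514 * 1000 = 151.4 Hz. 1 gigahertz = 1e+09 Hz, so 151.4 Hz = 151.4 / 1e+09 = 1.514e-07 gigahertz. Final answer: 1.514e-07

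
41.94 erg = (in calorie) 1.002e-06. Check: 1 erg = 1e-07 J, so 41.94 erg = 41.94 * 1e-07 = 4.194e-06 J. 1 calorie = 4.184 J, so 4.194e-06 J = 4.194e-06 / 4.184 = 1.0023901e-06 calorie ≈ 1.002e-06 calorie (4 s.f.).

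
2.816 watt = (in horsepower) 0.003776. Check: 2.816 watt = 2.816 W. 1 horsepower = 745.69987 W, so 2.816 W = 2.816 / 745.69987 = 0.0037763182 horsepower ≈ 0.003776 horsepower (4 s.f.).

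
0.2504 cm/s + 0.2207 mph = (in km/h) 1 cm/s = 0.01 m/s, so 0.2504 cm/s = 0.2504 * 0.01 = 0.002504 m/s. 1 mph = 0.44704 m/s, so 0.2207 mph = 0.2207 * 0.44704 = 0.098661728 m/s. Sum: 0.002504 + 0.098661728 = 0.10116573 m/s. 1 km/h = 0.27777778 m/s, so 0.10116573 m/s = 0.10116573 / 0.27777778 = 0.36419662 km/h ≈ 0.3642 km/h (4 s.f.). Final answer: 0.3642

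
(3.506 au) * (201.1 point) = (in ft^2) 4.005e+11. Check: 1 au = 1.4959787e+11 m, so 3.506 au = 3.506 * 1.4959787e+11 = 5.2449013e+11 m. 1 point = 0.00035277778 m, so 201.1 point = 201.1 * 0.00035277778 = 0.070943611 m. Combine: 5.2449013e+11 m * 0.070943611 m = 3.7209224e+10 m^2. 1 ft^2 = 0.09290304 m^2, so 3.7209224e+10 m^2 = 3.7209224e+10 / 0.09290304 = 4.0051676e+11 ft^2 ≈ 4.005e+11 ft^2 (4 s.f.).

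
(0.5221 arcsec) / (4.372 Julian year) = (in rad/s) 1 arcsec = 4.8481368e-06 rad, so 0.5221 arcsec = 0.5221 * 4.8481368e-06 = 2.5312122e-06 rad. 1 Julian year = 31557600 s, so 4.372 Julian year = 4.372 * 31557600 = 1.3796983e+08 s. Combine: 2.5312122e-06 rad / 1.3796983e+08 s = 1.8346129e-14 rad/s. Result: 1.8346129e-14 rad/s ≈ 1.835e-14 rad/s (4 s.f.). Final answer: 1.835e-14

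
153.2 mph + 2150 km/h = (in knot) 1 mph = 0.44704 m/s, so 153.2 mph = 153.2 * 0.44704 = 68.486528 m/s. 1 km/h = 0.27777778 m/s, so 2150 km/h = 2150 * 0.27777778 = 597.22222 m/s. Sum: 68.486528 + 597.22222 = 665.70875 m/s. 1 knot = 0.51444444 m/s, so 665.70875 m/s = 665.70875 / 0.51444444 = 1294.0343 knot ≈ 1294 knot (4 s.f.). Final answer: 1294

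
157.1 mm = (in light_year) 1.661e-17. Check: 1 mm = 0.001 m, so 157.1 mm = 157.1 * 0.001 = 0.1571 m. 1 light_year = 9.4607305e+15 m, so 0.1571 m = 0.1571 / 9.4607305e+15 = 1.6605483e-17 light_year ≈ 1.661e-17 light_year (4 s.f.).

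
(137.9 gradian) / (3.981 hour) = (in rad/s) 0.0001511. Check: 1 gradian = 0.015707963 rad, so 137.9 gradian = 137.9 * 0.015707963 = 2.1661281 rad. 1 hour = 3600 s, so 3.981 hour = 3.981 * 3600 = 14331.6 s. Combine: 2.1661281 rad / 14331.6 s = 0.0001511435 rad/s. Result: 0.0001511435 rad/s ≈ 0.0001511 rad/s (4 s.f.).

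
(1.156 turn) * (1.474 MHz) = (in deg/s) 1 turn = 6.2831853 rad, so 1.156 turn = 1.156 * 6.2831853 = 7.2633622 rad. 1 MHz = 1000000 Hz, so 1.474 MHz = 1.474 * 1000000 = 1474000 Hz. Combine: 7.2633622 rad * 1474000 Hz = 10706196 rad/s. 1 deg/s = 0.017453293 rad/s, so 10706196 rad/s = 10706196 / 0.017453293 = 6.1341984e+08 deg/s ≈ 6.134e+08 deg/s (4 s.f.). Final answer: 6.134e+08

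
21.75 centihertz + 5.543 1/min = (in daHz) 0.03099. Check: 1 centihertz = 0.01 Hz, so 21.75 centihertz = 21.75 * 0.01 = 0.2175 Hz. 1 1/min = 0.016666667 Hz, so 5.543 1/min = 5.543 * 0.016666667 = 0.092383333 Hz. Sum: 0.2175 + 0.092383333 = 0.30988333 Hz. 1 daHz = 10 Hz, so 0.30988333 Hz = 0.30988333 / 10 = 0.030988333 daHz ≈ 0.03099 daHz (4 s.f.).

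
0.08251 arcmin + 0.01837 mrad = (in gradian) 1 arcmin = 0.00029088821 rad, so 0.08251 arcmin = 0.08251 * 0.00029088821 = 2.4001186e-05 rad. 1 mrad = 0.001 rad, so 0.01837 mrad = 0.01837 * 0.001 = 1.837e-05 rad. Sum: 2.4001186e-05 + 1.837e-05 = 4.2371186e-05 rad. 1 gradian = 0.015707963 rad, so 4.2371186e-05 rad = 4.2371186e-05 / 0.015707963 = 0.0026974335 gradian ≈ 0.002697 gradian (4 s.f.). Final answer: 0.002697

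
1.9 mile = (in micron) 1 mile = 1609.344 m, so 1.9 mile = 1.9 * 1609.344 = 3057.7536 m. 1 micron = 1e-06 m, so 3057.7536 m = 3057.7536 / 1e-06 = 3.0577536e+09 micron ≈ 3.058e+09 micron (4 s.f.). Final answer: 3.058e+09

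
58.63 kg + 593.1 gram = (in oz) 2089. Check: 58.63 kg is already in kg. 1 gram = 0.001 kg, so 593.1 gram = 593.1 * 0.001 = 0.5931 kg. Sum: 58.63 + 0.5931 = 59.2231 kg. 1 oz = 0.028349523 kg, so 59.2231 kg = 59.2231 / 0.028349523 = 2089.0334 oz ≈ 2089 oz (4 s.f.).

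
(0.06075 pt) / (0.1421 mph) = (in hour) 1 pt = 0.00035277778 m, so 0.06075 pt = 0.06075 * 0.00035277778 = 2.143125e-05 m. 1 mph = 0.44704 m/s, so 0.1421 mph = 0.1421 * 0.44704 = 0.063524384 m/s. Combine: 2.143125e-05 m / 0.063524384 m/s = 0.00033737045 s. 1 hour = 3600 s, so 0.00033737045 s = 0.00033737045 / 3600 = 9.3714014e-08 hour ≈ 9.371e-08 hour (4 s.f.). Final answer: 9.371e-08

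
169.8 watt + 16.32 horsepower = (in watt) 169.8 watt = 169.8 W. 1 horsepower = 745.69987 W, so 16.32 horsepower = 16.32 * 745.69987 = 12169.822 W. Sum: 169.8 + 12169.822 = 12339.622 W. 12339.622 W = 12339.622 watt ≈ 1.234e+04 watt (4 s.f.). Final answer: 1.234e+04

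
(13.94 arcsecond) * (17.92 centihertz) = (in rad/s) 1 arcsecond = 4.8481368e-06 rad, so 13.94 arcsecond = 13.94 * 4.8481368e-06 = 6.7583027e-05 rad. 1 centihertz = 0.01 Hz, so 17.92 centihertz = 17.92 * 0.01 = 0.1792 Hz. Combine: 6.7583027e-05 rad * 0.1792 Hz = 1.2110878e-05 rad/s. Result: 1.2110878e-05 rad/s ≈ 1.211e-05 rad/s (4 s.f.). Final answer: 1.211e-05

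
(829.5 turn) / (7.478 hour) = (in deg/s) 11.09. Check: 1 turn = 6.2831853 rad, so 829.5 turn = 829.5 * 6.2831853 = 5211.9022 rad. 1 hour = 3600 s, so 7.478 hour = 7.478 * 3600 = 26920.8 s. Combine: 5211.9022 rad / 26920.8 s = 0.19360131 rad/s. 1 deg/s = 0.017453293 rad/s, so 0.19360131 rad/s = 0.19360131 / 0.017453293 = 11.092538 deg/s ≈ 11.09 deg/s (4 s.f.).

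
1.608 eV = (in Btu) 2.442e-22. Check: 1 eV = 1.6021766e-19 J, so 1.608 eV = 1.608 * 1.6021766e-19 = 2.5763e-19 J. 1 Btu = 1055.0559 J, so 2.5763e-19 J = 2.5763e-19 / 1055.0559 = 2.4418613e-22 Btu ≈ 2.442e-22 Btu (4 s.f.).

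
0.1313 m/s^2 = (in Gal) 13.13. Check: 1 Gal = 0.01 m/s^2, so 0.1313 m/s^2 = 0.1313 / 0.01 = 13.13 Gal.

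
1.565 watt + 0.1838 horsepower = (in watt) 1.565 watt = 1.565 W. 1 horsepower = 745.69987 W, so 0.1838 horsepower = 0.1838 * 745.69987 = 137.05964 W. Sum: 1.565 + 137.05964 = 138.62464 W. 138.62464 W = 138.62464 watt ≈ 138.6 watt (4 s.f.). Final answer: 138.6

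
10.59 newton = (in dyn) 1.059e+06. Check: 10.59 newton = 10.59 N. 1 dyn = 1e-05 N, so 10.59 N = 10.59 / 1e-05 = 1059000 dyn ≈ 1.059e+06 dyn (4 s.f.).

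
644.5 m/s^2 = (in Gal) 1 Gal = 0.01 m/s^2, so 644.5 m/s^2 = 644.5 / 0.01 = 64450 Gal ≈ 6.445e+04 Gal (4 s.f.). Final answer: 6.445e+04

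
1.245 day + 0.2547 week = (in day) 3.028. Check: 1 day = 86400 s, so 1.245 day = 1.245 * 86400 = 107568 s. 1 week = 604800 s, so 0.2547 week = 0.2547 * 604800 = 154042.56 s. Sum: 107568 + 154042.56 = 261610.56 s. 1 day = 86400 s, so 261610.56 s = 261610.56 / 86400 = 3.0279 day ≈ 3.028 day (4 s.f.).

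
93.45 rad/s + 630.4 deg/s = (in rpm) 997.4. Check: 93.45 rad/s is already in rad/s. 1 deg/s = 0.017453293 rad/s, so 630.4 deg/s = 630.4 * 0.017453293 = 11.002556 rad/s. Sum: 93.45 + 11.002556 = 104.45256 rad/s. 1 rpm = 0.10471976 rad/s, so 104.45256 rad/s = 104.45256 / 0.10471976 = 997.44843 rpm ≈ 997.4 rpm (4 s.f.).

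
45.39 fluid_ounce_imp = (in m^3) 0.00129. Check: 1 fluid_ounce_imp = 2.8413063e-05 m^3, so 45.39 fluid_ounce_imp = 45.39 * 2.8413063e-05 = 0.0012896689 m^3. Result: 0.0012896689 m^3 ≈ 0.00129 m^3 (4 s.f.).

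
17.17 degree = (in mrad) 1 degree = 0.017453293 rad, so 17.17 degree = 17.17 * 0.017453293 = 0.29967303 rad. 1 mrad = 0.001 rad, so 0.29967303 rad = 0.29967303 / 0.001 = 299.67303 mrad ≈ 299.7 mrad (4 s.f.). Final answer: 299.7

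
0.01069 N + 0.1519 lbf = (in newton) 0.6864. Check: 0.01069 N is already in N. 1 lbf = 4.4482216 N, so 0.1519 lbf = 0.1519 * 4.4482216 = 0.67568486 N. Sum: 0.01069 + 0.67568486 = 0.68637486 N. 0.68637486 N = 0.68637486 newton ≈ 0.6864 newton (4 s.f.).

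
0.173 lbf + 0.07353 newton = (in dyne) 8.431e+04. Check: 1 lbf = 4.4482216 N, so 0.173 lbf = 0.173 * 4.4482216 = 0.76954234 N. 0.07353 newton = 0.07353 N. Sum: 0.76954234 + 0.07353 = 0.84307234 N. 1 dyne = 1e-05 N, so 0.84307234 N = 0.84307234 / 1e-05 = 84307.234 dyne ≈ 8.431e+04 dyne (4 s.f.).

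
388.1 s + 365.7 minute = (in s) 388.1 s is already in s. 1 minute = 60 s, so 365.7 minute = 365.7 * 60 = 21942 s. Sum: 388.1 + 21942 = 22330.1 s. Result: 22330.1 s ≈ 2.233e+04 s (4 s.f.). Final answer: 2.233e+04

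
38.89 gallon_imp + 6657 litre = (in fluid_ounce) 1 gallon_imp = 0.00454609 m^3, so 38.89 gallon_imp = 38.89 * 0.00454609 = 0.17679744 m^3. 1 litre = 0.001 m^3, so 6657 litre = 6657 * 0.001 = 6.657 m^3. Sum: 0.17679744 + 6.657 = 6.8337974 m^3. 1 fluid_ounce = 2.957353e-05 m^3, so 6.8337974 m^3 = 6.8337974 / 2.957353e-05 = 231078.18 fluid_ounce ≈ 2.311e+05 fluid_ounce (4 s.f.). Final answer: 2.311e+05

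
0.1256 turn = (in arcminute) 2713. Check: 1 turn = 6.2831853 rad, so 0.1256 turn = 0.1256 * 6.2831853 = 0.78916807 rad. 1 arcminute = 0.00029088821 rad, so 0.78916807 rad = 0.78916807 / 0.00029088821 = 2712.96 arcminute ≈ 2713 arcminute (4 s.f.).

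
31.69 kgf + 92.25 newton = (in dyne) 4.03e+07. Check: 1 kgf = 9.80665 N, so 31.69 kgf = 31.69 * 9.80665 = 310.77274 N. 92.25 newton = 92.25 N. Sum: 310.77274 + 92.25 = 403.02274 N. 1 dyne = 1e-05 N, so 403.02274 N = 403.02274 / 1e-05 = 40302274 dyne ≈ 4.03e+07 dyne (4 s.f.).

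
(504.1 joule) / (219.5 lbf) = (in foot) 504.1 joule = 504.1 J. 1 lbf = 4.4482216 N, so 219.5 lbf = 219.5 * 4.4482216 = 976.38464 N. Combine: 504.1 J / 976.38464 N = 0.51629243 m. 1 foot = 0.3048 m, so 0.51629243 m = 0.51629243 / 0.3048 = 1.6938728 foot ≈ 1.694 foot (4 s.f.). Final answer: 1.694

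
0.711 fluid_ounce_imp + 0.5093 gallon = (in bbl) 0.01225. Check: 1 fluid_ounce_imp = 2.8413063e-05 m^3, so 0.711 fluid_ounce_imp = 0.711 * 2.8413063e-05 = 2.0201687e-05 m^3. 1 gallon = 0.0037854118 m^3, so 0.5093 gallon = 0.5093 * 0.0037854118 = 0.0019279102 m^3. Sum: 2.0201687e-05 + 0.0019279102 = 0.0019481119 m^3. 1 bbl = 0.15898729 m^3, so 0.0019481119 m^3 = 0.0019481119 / 0.15898729 = 0.012253255 bbl ≈ 0.01225 bbl (4 s.f.).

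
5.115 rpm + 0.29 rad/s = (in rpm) 7.884. Check: 1 rpm = 0.10471976 rad/s, so 5.115 rpm = 5.115 * 0.10471976 = 0.53564155 rad/s. 0.29 rad/s is already in rad/s. Sum: 0.53564155 + 0.29 = 0.82564155 rad/s. 1 rpm = 0.10471976 rad/s, so 0.82564155 rad/s = 0.82564155 / 0.10471976 = 7.884296 rpm ≈ 7.884 rpm (4 s.f.).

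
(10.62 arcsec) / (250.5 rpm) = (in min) 1 arcsec = 4.8481368e-06 rad, so 10.62 arcsec = 10.62 * 4.8481368e-06 = 5.1487213e-05 rad. 1 rpm = 0.10471976 rad/s, so 250.5 rpm = 250.5 * 0.10471976 = 26.232299 rad/s. Combine: 5.1487213e-05 rad / 26.232299 rad/s = 1.9627412e-06 s. 1 min = 60 s, so 1.9627412e-06 s = 1.9627412e-06 / 60 = 3.2712353e-08 min ≈ 3.271e-08 min (4 s.f.). Final answer: 3.271e-08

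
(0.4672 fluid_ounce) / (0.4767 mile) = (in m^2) 1.801e-08. Check: 1 fluid_ounce = 2.957353e-05 m^3, so 0.4672 fluid_ounce = 0.4672 * 2.957353e-05 = 1.3816753e-05 m^3. 1 mile = 1609.344 m, so 0.4767 mile = 0.4767 * 1609.344 = 767.17428 m. Combine: 1.3816753e-05 m^3 / 767.17428 m = 1.8009927e-08 m^2. Result: 1.8009927e-08 m^2 ≈ 1.801e-08 m^2 (4 s.f.).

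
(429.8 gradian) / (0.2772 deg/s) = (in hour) 1 gradian = 0.015707963 rad, so 429.8 gradian = 429.8 * 0.015707963 = 6.7512826 rad. 1 deg/s = 0.017453293 rad/s, so 0.2772 deg/s = 0.2772 * 0.017453293 = 0.0048380527 rad/s. Combine: 6.7512826 rad / 0.0048380527 rad/s = 1395.4545 s. 1 hour = 3600 s, so 1395.4545 s = 1395.4545 / 3600 = 0.38762626 hour ≈ 0.3876 hour (4 s.f.). Final answer: 0.3876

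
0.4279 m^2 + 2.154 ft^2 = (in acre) 0.4279 m^2 is already in m^2. 1 ft^2 = 0.09290304 m^2, so 2.154 ft^2 = 2.154 * 0.09290304 = 0.20011315 m^2. Sum: 0.4279 + 0.20011315 = 0.62801315 m^2. 1 acre = 4046.8564 m^2, so 0.62801315 m^2 = 0.62801315 / 4046.8564 = 0.00015518543 acre ≈ 0.0001552 acre (4 s.f.). Final answer: 0.0001552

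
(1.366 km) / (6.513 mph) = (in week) 1 km = 1000 m, so 1.366 km = 1.366 * 1000 = 1366 m. 1 mph = 0.44704 m/s, so 6.513 mph = 6.513 * 0.44704 = 2.9115715 m/s. Combine: 1366 m / 2.9115715 m/s = 469.16244 s. 1 week = 604800 s, so 469.16244 s = 469.16244 / 604800 = 0.00077573155 week ≈ 0.0007757 week (4 s.f.). Final answer: 0.0007757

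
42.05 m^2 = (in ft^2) 452.6. Check: 1 ft^2 = 0.09290304 m^2, so 42.05 m^2 = 42.05 / 0.09290304 = 452.62243 ft^2 ≈ 452.6 ft^2 (4 s.f.).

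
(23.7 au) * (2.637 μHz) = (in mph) 1 au = 1.4959787e+11 m, so 23.7 au = 23.7 * 1.4959787e+11 = 3.5454695e+12 m. 1 μHz = 1e-06 Hz, so 2.637 μHz = 2.637 * 1e-06 = 2.637e-06 Hz. Combine: 3.5454695e+12 m * 2.637e-06 Hz = 9349403.2 m/s. 1 mph = 0.44704 m/s, so 9349403.2 m/s = 9349403.2 / 0.44704 = 20914019 mph ≈ 2.091e+07 mph (4 s.f.). Final answer: 2.091e+07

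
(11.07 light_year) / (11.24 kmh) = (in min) 1 light_year = 9.4607305e+15 m, so 11.07 light_year = 11.07 * 9.4607305e+15 = 1.0473029e+17 m. 1 kmh = 0.27777778 m/s, so 11.24 kmh = 11.24 * 0.27777778 = 3.1222222 m/s. Combine: 1.0473029e+17 m / 3.1222222 m/s = 3.3543508e+16 s. 1 min = 60 s, so 3.3543508e+16 s = 3.3543508e+16 / 60 = 5.5905847e+14 min ≈ 5.591e+14 min (4 s.f.). Final answer: 5.591e+14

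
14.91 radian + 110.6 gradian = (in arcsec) 3.434e+06. Check: 14.91 radian = 14.91 rad. 1 gradian = 0.015707963 rad, so 110.6 gradian = 110.6 * 0.015707963 = 1.7373007 rad. Sum: 14.91 + 1.7373007 = 16.647301 rad. 1 arcsec = 4.8481368e-06 rad, so 16.647301 rad = 16.647301 / 4.8481368e-06 = 3433752.3 arcsec ≈ 3.434e+06 arcsec (4 s.f.).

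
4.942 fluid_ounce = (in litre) 1 fluid_ounce = 2.957353e-05 m^3, so 4.942 fluid_ounce = 4.942 * 2.957353e-05 = 0.00014615238 m^3. 1 litre = 0.001 m^3, so 0.00014615238 m^3 = 0.00014615238 / 0.001 = 0.14615238 litre ≈ 0.1462 litre (4 s.f.). Final answer: 0.1462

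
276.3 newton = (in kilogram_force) 28.17. Check: 276.3 newton = 276.3 N. 1 kilogram_force = 9.80665 N, so 276.3 N = 276.3 / 9.80665 = 28.174759 kilogram_force ≈ 28.17 kilogram_force (4 s.f.).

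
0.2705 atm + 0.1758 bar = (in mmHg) 1 atm = 101325 Pa, so 0.2705 atm = 0.2705 * 101325 = 27408.413 Pa. 1 bar = 100000 Pa, so 0.1758 bar = 0.1758 * 100000 = 17580 Pa. Sum: 27408.413 + 17580 = 44988.413 Pa. 1 mmHg = 133.32237 Pa, so 44988.413 Pa = 44988.413 / 133.32237 = 337.44084 mmHg ≈ 337.4 mmHg (4 s.f.). Final answer: 337.4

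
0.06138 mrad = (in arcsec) 1 mrad = 0.001 rad, so 0.06138 mrad = 0.06138 * 0.001 = 6.138e-05 rad. 1 arcsec = 4.8481368e-06 rad, so 6.138e-05 rad = 6.138e-05 / 4.8481368e-06 = 12.660534 arcsec ≈ 12.66 arcsec (4 s.f.). Final answer: 12.66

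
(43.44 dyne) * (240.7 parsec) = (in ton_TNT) 1 dyne = 1e-05 N, so 43.44 dyne = 43.44 * 1e-05 = 0.0004344 N. 1 parsec = 3.0856776e+16 m, so 240.7 parsec = 240.7 * 3.0856776e+16 = 7.4272259e+18 m. Combine: 0.0004344 N * 7.4272259e+18 m = 3.2263869e+15 J. 1 ton_TNT = 4.184e+09 J, so 3.2263869e+15 J = 3.2263869e+15 / 4.184e+09 = 771124.99 ton_TNT ≈ 7.711e+05 ton_TNT (4 s.f.). Final answer: 7.711e+05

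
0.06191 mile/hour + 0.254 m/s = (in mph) 0.6301. Check: 1 mile/hour = 0.44704 m/s, so 0.06191 mile/hour = 0.06191 * 0.44704 = 0.027676246 m/s. 0.254 m/s is already in m/s. Sum: 0.027676246 + 0.254 = 0.28167625 m/s. 1 mph = 0.44704 m/s, so 0.28167625 m/s = 0.28167625 / 0.44704 = 0.63009182 mph ≈ 0.6301 mph (4 s.f.).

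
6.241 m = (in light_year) 1 light_year = 9.4607305e+15 m, so 6.241 m = 6.241 / 9.4607305e+15 = 6.5967422e-16 light_year ≈ 6.597e-16 light_year (4 s.f.). Final answer: 6.597e-16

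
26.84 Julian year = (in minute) 1 Julian year = 31557600 s, so 26.84 Julian year = 26.84 * 31557600 = 8.4700598e+08 s. 1 minute = 60 s, so 8.4700598e+08 s = 8.4700598e+08 / 60 = 14116766 minute ≈ 1.412e+07 minute (4 s.f.). Final answer: 1.412e+07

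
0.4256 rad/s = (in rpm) 4.064. Check: 1 rpm = 0.10471976 rad/s, so 0.4256 rad/s = 0.4256 / 0.10471976 = 4.0641806 rpm ≈ 4.064 rpm (4 s.f.).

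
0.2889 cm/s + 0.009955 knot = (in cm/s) 1 cm/s = 0.01 m/s, so 0.2889 cm/s = 0.2889 * 0.01 = 0.002889 m/s. 1 knot = 0.51444444 m/s, so 0.009955 knot = 0.009955 * 0.51444444 = 0.0051212944 m/s. Sum: 0.002889 + 0.0051212944 = 0.0080102944 m/s. 1 cm/s = 0.01 m/s, so 0.0080102944 m/s = 0.0080102944 / 0.01 = 0.80102944 cm/s ≈ 0.801 cm/s (4 s.f.). Final answer: 0.801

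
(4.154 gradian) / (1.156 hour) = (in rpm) 0.0001497. Check: 1 gradian = 0.015707963 rad, so 4.154 gradian = 4.154 * 0.015707963 = 0.065250879 rad. 1 hour = 3600 s, so 1.156 hour = 1.156 * 3600 = 4161.6 s. Combine: 0.065250879 rad / 4161.6 s = 1.5679277e-05 rad/s. 1 rpm = 0.10471976 rad/s, so 1.5679277e-05 rad/s = 1.5679277e-05 / 0.10471976 = 0.00014972607 rpm ≈ 0.0001497 rpm (4 s.f.).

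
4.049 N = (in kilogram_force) 0.4129. Check: 1 kilogram_force = 9.80665 N, so 4.049 N = 4.049 / 9.80665 = 0.41288309 kilogram_force ≈ 0.4129 kilogram_force (4 s.f.).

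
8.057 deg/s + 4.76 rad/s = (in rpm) 1 deg/s = 0.017453293 rad/s, so 8.057 deg/s = 8.057 * 0.017453293 = 0.14062118 rad/s. 4.76 rad/s is already in rad/s. Sum: 0.14062118 + 4.76 = 4.9006212 rad/s. 1 rpm = 0.10471976 rad/s, so 4.9006212 rad/s = 4.9006212 / 0.10471976 = 46.797485 rpm ≈ 46.8 rpm (4 s.f.). Final answer: 46.8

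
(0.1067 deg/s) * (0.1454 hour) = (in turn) 1 deg/s = 0.017453293 rad/s, so 0.1067 deg/s = 0.1067 * 0.017453293 = 0.0018622663 rad/s. 1 hour = 3600 s, so 0.1454 hour = 0.1454 * 3600 = 523.44 s. Combine: 0.0018622663 rad/s * 523.44 s = 0.97478468 rad. 1 turn = 6.2831853 rad, so 0.97478468 rad = 0.97478468 / 6.2831853 = 0.1551418 turn ≈ 0.1551 turn (4 s.f.). Final answer: 0.1551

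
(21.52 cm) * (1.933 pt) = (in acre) 1 cm = 0.01 m, so 21.52 cm = 21.52 * 0.01 = 0.2152 m. 1 pt = 0.00035277778 m, so 1.933 pt = 1.933 * 0.00035277778 = 0.00068191944 m. Combine: 0.2152 m * 0.00068191944 m = 0.00014674906 m^2. 1 acre = 4046.8564 m^2, so 0.00014674906 m^2 = 0.00014674906 / 4046.8564 = 3.6262484e-08 acre ≈ 3.626e-08 acre (4 s.f.). Final answer: 3.626e-08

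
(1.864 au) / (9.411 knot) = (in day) 6.666e+05. Check: 1 au = 1.4959787e+11 m, so 1.864 au = 1.864 * 1.4959787e+11 = 2.7885043e+11 m. 1 knot = 0.51444444 m/s, so 9.411 knot = 9.411 * 0.51444444 = 4.8414367 m/s. Combine: 2.7885043e+11 m / 4.8414367 m/s = 5.7596629e+10 s. 1 day = 86400 s, so 5.7596629e+10 s = 5.7596629e+10 / 86400 = 666627.65 day ≈ 6.666e+05 day (4 s.f.).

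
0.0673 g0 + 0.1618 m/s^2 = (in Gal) 1 g0 = 9.80665 m/s^2, so 0.0673 g0 = 0.0673 * 9.80665 = 0.65998754 m/s^2. 0.1618 m/s^2 is already in m/s^2. Sum: 0.65998754 + 0.1618 = 0.82178754 m/s^2. 1 Gal = 0.01 m/s^2, so 0.82178754 m/s^2 = 0.82178754 / 0.01 = 82.178754 Gal ≈ 82.18 Gal (4 s.f.). Final answer: 82.18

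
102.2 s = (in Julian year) 3.239e-06. Check: 1 Julian year = 31557600 s, so 102.2 s = 102.2 / 31557600 = 3.2385226e-06 Julian year ≈ 3.239e-06 Julian year (4 s.f.).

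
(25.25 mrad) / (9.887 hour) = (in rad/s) 7.094e-07. Check: 1 mrad = 0.001 rad, so 25.25 mrad = 25.25 * 0.001 = 0.02525 rad. 1 hour = 3600 s, so 9.887 hour = 9.887 * 3600 = 35593.2 s. Combine: 0.02525 rad / 35593.2 s = 7.0940517e-07 rad/s. Result: 7.0940517e-07 rad/s ≈ 7.094e-07 rad/s (4 s.f.).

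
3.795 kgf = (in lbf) 1 kgf = 9.80665 N, so 3.795 kgf = 3.795 * 9.80665 = 37.216237 N. 1 lbf = 4.4482216 N, so 37.216237 N = 37.216237 / 4.4482216 = 8.3665428 lbf ≈ 8.367 lbf (4 s.f.). Final answer: 8.367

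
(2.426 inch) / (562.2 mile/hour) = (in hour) 6.811e-08. Check: 1 inch = 0.0254 m, so 2.426 inch = 2.426 * 0.0254 = 0.0616204 m. 1 mile/hour = 0.44704 m/s, so 562.2 mile/hour = 562.2 * 0.44704 = 251.32589 m/s. Combine: 0.0616204 m / 251.32589 m/s = 0.00024518127 s. 1 hour = 3600 s, so 0.00024518127 s = 0.00024518127 / 3600 = 6.8105908e-08 hour ≈ 6.811e-08 hour (4 s.f.).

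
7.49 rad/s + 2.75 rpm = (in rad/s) 7.49 rad/s is already in rad/s. 1 rpm = 0.10471976 rad/s, so 2.75 rpm = 2.75 * 0.10471976 = 0.28797933 rad/s. Sum: 7.49 + 0.28797933 = 7.7779793 rad/s. Result: 7.7779793 rad/s ≈ 7.778 rad/s (4 s.f.). Final answer: 7.778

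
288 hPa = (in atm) 0.2842. Check: 1 hPa = 100 Pa, so 288 hPa = 288 * 100 = 28800 Pa. 1 atm = 101325 Pa, so 28800 Pa = 28800 / 101325 = 0.2842339 atm ≈ 0.2842 atm (4 s.f.).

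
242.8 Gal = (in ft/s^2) 7.966. Check: 1 Gal = 0.01 m/s^2, so 242.8 Gal = 242.8 * 0.01 = 2.428 m/s^2. 1 ft/s^2 = 0.3048 m/s^2, so 2.428 m/s^2 = 2.428 / 0.3048 = 7.9658793 ft/s^2 ≈ 7.966 ft/s^2 (4 s.f.).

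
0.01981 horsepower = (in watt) 14.77. Check: 1 horsepower = 745.69987 W, so 0.01981 horsepower = 0.01981 * 745.69987 = 14.772314 W. 14.772314 W = 14.772314 watt ≈ 14.77 watt (4 s.f.).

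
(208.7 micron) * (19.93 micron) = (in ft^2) 4.477e-08. Check: 1 micron = 1e-06 m, so 208.7 micron = 208.7 * 1e-06 = 0.0002087 m. 1 micron = 1e-06 m, so 19.93 micron = 19.93 * 1e-06 = 1.993e-05 m. Combine: 0.0002087 m * 1.993e-05 m = 4.159391e-09 m^2. 1 ft^2 = 0.09290304 m^2, so 4.159391e-09 m^2 = 4.159391e-09 / 0.09290304 = 4.4771312e-08 ft^2 ≈ 4.477e-08 ft^2 (4 s.f.).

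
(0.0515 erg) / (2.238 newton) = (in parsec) 1 erg = 1e-07 J, so 0.0515 erg = 0.0515 * 1e-07 = 5.15e-09 J. 2.238 newton = 2.238 N. Combine: 5.15e-09 J / 2.238 N = 2.3011618e-09 m. 1 parsec = 3.0856776e+16 m, so 2.3011618e-09 m = 2.3011618e-09 / 3.0856776e+16 = 7.4575573e-26 parsec ≈ 7.458e-26 parsec (4 s.f.). Final answer: 7.458e-26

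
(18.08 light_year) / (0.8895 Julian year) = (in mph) 1 light_year = 9.4607305e+15 m, so 18.08 light_year = 18.08 * 9.4607305e+15 = 1.7105001e+17 m. 1 Julian year = 31557600 s, so 0.8895 Julian year = 0.8895 * 31557600 = 28070485 s. Combine: 1.7105001e+17 m / 28070485 s = 6.0935893e+09 m/s. 1 mph = 0.44704 m/s, so 6.0935893e+09 m/s = 6.0935893e+09 / 0.44704 = 1.3630971e+10 mph ≈ 1.363e+10 mph (4 s.f.). Final answer: 1.363e+10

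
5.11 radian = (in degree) 292.8. Check: 5.11 radian = 5.11 rad. 1 degree = 0.017453293 rad, so 5.11 rad = 5.11 / 0.017453293 = 292.78143 degree ≈ 292.8 degree (4 s.f.).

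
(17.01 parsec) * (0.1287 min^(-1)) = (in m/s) 1 parsec = 3.0856776e+16 m, so 17.01 parsec = 17.01 * 3.0856776e+16 = 5.2487376e+17 m. 1 min^(-1) = 0.016666667 Hz, so 0.1287 min^(-1) = 0.1287 * 0.016666667 = 0.002145 Hz. Combine: 5.2487376e+17 m * 0.002145 Hz = 1.1258542e+15 m/s. Result: 1.1258542e+15 m/s ≈ 1.126e+15 m/s (4 s.f.). Final answer: 1.126e+15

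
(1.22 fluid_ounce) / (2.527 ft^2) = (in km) 1 fluid_ounce = 2.957353e-05 m^3, so 1.22 fluid_ounce = 1.22 * 2.957353e-05 = 3.6079706e-05 m^3. 1 ft^2 = 0.09290304 m^2, so 2.527 ft^2 = 2.527 * 0.09290304 = 0.23476598 m^2. Combine: 3.6079706e-05 m^3 / 0.23476598 m^2 = 0.00015368371 m. 1 km = 1000 m, so 0.00015368371 m = 0.00015368371 / 1000 = 1.5368371e-07 km ≈ 1.537e-07 km (4 s.f.). Final answer: 1.537e-07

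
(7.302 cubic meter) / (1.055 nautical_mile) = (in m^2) 7.302 cubic meter = 7.302 m^3. 1 nautical_mile = 1852 m, so 1.055 nautical_mile = 1.055 * 1852 = 1953.86 m. Combine: 7.302 m^3 / 1953.86 m = 0.0037372176 m^2. Result: 0.0037372176 m^2 ≈ 0.003737 m^2 (4 s.f.). Final answer: 0.003737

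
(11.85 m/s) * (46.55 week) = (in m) 3.336e+08. Check: 11.85 m/s is already in m/s. 1 week = 604800 s, so 46.55 week = 46.55 * 604800 = 28153440 s. Combine: 11.85 m/s * 28153440 s = 3.3361826e+08 m. Result: 3.3361826e+08 m ≈ 3.336e+08 m (4 s.f.).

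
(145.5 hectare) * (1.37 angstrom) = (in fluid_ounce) 1 hectare = 10000 m^2, so 145.5 hectare = 145.5 * 10000 = 1455000 m^2. 1 angstrom = 1e-10 m, so 1.37 angstrom = 1.37 * 1e-10 = 1.37e-10 m. Combine: 1455000 m^2 * 1.37e-10 m = 0.000199335 m^3. 1 fluid_ounce = 2.957353e-05 m^3, so 0.000199335 m^3 = 0.000199335 / 2.957353e-05 = 6.7403182 fluid_ounce ≈ 6.74 fluid_ounce (4 s.f.). Final answer: 6.74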